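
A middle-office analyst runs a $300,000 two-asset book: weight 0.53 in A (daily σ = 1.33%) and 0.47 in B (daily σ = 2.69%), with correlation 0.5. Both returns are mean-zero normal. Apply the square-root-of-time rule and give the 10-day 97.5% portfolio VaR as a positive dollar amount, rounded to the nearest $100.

$32,100

σ_p = √(0.53²·1.33² + 0.47²·2.69² + 2·0.5·0.53·0.47·1.33·2.69) = 1.728%.
σ_{10d} = 1.728% × √10 = 5.464%.
z(97.5%) = 1.960.
VaR = 1.960 × 5.464% = 10.709%; on $300,000 that is $32,127.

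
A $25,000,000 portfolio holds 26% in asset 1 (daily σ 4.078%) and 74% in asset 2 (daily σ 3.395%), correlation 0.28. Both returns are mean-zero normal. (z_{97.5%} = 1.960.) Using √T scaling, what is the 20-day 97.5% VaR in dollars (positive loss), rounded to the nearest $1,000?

σ_p = √(0.26²·4.078² + 0.74²·3.395² + 2·0.28·0.26·0.74·4.078·3.395) = 2.988%.
σ_{20d} = 2.988% × √20 = 13.363%.
VaR = 1.960 × 13.363% = 26.191%; on $25,000,000 that is $6,547,750.

$6,548,000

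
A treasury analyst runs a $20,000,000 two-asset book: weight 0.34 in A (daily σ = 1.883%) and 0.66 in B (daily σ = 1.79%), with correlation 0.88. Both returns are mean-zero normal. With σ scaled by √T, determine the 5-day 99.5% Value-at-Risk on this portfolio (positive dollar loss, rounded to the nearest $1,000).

σ_p = √(0.34²·1.883² + 0.66²·1.79² + 2·0.88·0.34·0.66·1.883·1.79) = 1.771%.
σ_{5d} = 1.771% × √5 = 3.960%.
z(99.5%) = 2.576.
VaR = 2.576 × 3.960% = 10.201%; on $20,000,000 that is $2,040,200.

$2,040,000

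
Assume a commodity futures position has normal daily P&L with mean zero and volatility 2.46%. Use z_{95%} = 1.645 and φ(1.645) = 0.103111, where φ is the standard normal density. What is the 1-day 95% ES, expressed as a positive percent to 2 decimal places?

5.07%

Tail multiplier: φ(z)/(1−α) = 0.103111 / 0.05 = 2.062.
ES = 2.46% × 2.062 = 5.073%.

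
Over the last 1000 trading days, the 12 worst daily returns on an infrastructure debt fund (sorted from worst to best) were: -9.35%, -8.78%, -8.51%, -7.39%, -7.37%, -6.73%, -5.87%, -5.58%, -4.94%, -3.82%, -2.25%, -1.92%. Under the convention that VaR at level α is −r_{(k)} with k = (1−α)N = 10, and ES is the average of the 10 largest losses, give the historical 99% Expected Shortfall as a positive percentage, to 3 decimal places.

The 10 worst returns sum to -68.34%.
ES = −(-68.34%) / 10 = 6.834%.

6.834%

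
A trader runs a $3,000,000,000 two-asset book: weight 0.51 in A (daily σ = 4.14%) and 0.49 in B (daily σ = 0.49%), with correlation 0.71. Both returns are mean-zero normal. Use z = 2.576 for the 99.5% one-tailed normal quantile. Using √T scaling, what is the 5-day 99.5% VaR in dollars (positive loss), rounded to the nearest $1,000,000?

σ_p = √(0.51²·4.14² + 0.49²·0.49² + 2·0.71·0.51·0.49·4.14·0.49) = 2.288%.
σ_{5d} = 2.288% × √5 = 5.116%.
VaR = 2.576 × 5.116% = 13.179%; on $3,000,000,000 that is $395,370,000.

$395,000,000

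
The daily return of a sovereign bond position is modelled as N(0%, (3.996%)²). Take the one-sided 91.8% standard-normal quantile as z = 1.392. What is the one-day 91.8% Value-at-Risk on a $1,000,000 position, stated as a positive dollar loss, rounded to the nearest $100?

$55,600

VaR = z·σ = 1.392 × 3.996% = 5.562%.
On $1,000,000: 0.05562 × $1,000,000 = $55,620.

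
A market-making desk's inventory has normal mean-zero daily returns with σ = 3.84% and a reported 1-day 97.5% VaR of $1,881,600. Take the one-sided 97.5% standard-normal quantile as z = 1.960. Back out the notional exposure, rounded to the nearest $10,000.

$25,000,000

VaR as a fraction of value: z·σ = 1.960 × 3.84% = 7.5264%.
Position = $1,881,600 / 0.075264 = $25,000,000.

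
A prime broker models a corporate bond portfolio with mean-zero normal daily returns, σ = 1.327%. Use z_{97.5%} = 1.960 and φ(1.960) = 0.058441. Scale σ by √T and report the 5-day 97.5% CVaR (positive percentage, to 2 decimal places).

σ_{5d} = 1.327% × √5 = 2.967%.
ES multiplier = φ(z)/(1−α) = 0.058441/0.025 = 2.338.
ES = 2.967% × 2.338 = 6.937%.

6.94%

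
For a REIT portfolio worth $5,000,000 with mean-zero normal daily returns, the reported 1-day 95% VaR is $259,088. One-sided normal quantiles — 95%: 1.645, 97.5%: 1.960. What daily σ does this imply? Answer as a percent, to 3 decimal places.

VaR as a fraction: $259,088 / $5,000,000 = 5.182%.
σ = VaR / z = 5.182% / 1.645 = 3.150%.

3.150%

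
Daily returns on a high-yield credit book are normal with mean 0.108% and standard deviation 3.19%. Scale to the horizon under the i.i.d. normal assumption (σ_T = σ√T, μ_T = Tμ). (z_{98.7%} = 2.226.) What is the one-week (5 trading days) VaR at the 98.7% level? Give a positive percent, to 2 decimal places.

σ_{5d} = 3.19% × √5 = 7.133%; μ_{5d} = 5 × 0.108% = 0.540%.
VaR = −(0.540%) + 2.226 × 7.133% = 15.338%.

15.34%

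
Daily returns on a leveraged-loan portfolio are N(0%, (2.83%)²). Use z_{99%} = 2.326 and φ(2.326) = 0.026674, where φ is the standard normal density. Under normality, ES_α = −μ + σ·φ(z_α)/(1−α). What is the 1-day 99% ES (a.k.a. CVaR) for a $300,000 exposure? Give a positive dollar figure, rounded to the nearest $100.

Tail multiplier: φ(z)/(1−α) = 0.026674 / 0.01 = 2.667.
ES = 2.83% × 2.667 = 7.548%.
On $300,000: 0.07548 × $300,000 = $22,644.

$22,600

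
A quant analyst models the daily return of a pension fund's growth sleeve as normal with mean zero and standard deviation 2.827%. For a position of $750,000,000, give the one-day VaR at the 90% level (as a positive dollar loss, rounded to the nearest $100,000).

At 90% one-sided, z = 1.282.
VaR = z·σ = 1.282 × 2.827% = 3.624%.
On $750,000,000: 0.03624 × $750,000,000 = $27,180,000.

$27,200,000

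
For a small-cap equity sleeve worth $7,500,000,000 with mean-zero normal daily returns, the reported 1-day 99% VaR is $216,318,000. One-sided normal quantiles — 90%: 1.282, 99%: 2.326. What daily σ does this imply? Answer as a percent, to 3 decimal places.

VaR as a fraction: $216,318,000 / $7,500,000,000 = 2.884%.
σ = VaR / z = 2.884% / 2.326 = 1.240%.

1.240%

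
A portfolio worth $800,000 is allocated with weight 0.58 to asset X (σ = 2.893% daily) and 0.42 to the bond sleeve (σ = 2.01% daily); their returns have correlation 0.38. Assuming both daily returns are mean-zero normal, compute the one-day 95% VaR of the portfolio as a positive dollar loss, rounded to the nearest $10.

$28,240

σ_p² = 0.58²·2.893² + 0.42²·2.01² + 2·0.38·0.58·0.42·2.893·2.01 = 4.6047 (%²).
σ_p = √4.6047 = 2.146%.
At 95%, z = 1.645.
VaR = 1.645 × 2.146% = 3.530%; on $800,000 that is $28,240.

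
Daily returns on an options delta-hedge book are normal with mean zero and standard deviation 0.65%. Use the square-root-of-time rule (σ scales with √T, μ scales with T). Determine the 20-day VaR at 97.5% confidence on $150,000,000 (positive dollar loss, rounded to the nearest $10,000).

$8,550,000

At 97.5%, z = 1.960.
σ_{20d} = 0.65% × √20 = 2.907%.
VaR = 1.960 × 2.907% = 5.698%.
On $150,000,000: 0.05698 × $150,000,000 = $8,547,000.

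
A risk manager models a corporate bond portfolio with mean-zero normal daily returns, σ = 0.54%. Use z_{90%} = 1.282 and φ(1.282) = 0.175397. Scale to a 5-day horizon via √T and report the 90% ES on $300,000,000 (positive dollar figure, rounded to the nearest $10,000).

$6,350,000

σ_{5d} = 0.54% × √5 = 1.207%.
ES multiplier = φ(z)/(1−α) = 0.175397/0.1 = 1.754.
ES = 1.207% × 1.754 = 2.117%; on $300,000,000: $6,351,000.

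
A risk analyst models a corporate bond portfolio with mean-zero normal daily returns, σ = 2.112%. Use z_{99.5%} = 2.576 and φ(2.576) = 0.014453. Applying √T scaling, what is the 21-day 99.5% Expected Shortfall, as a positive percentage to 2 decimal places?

σ_{21d} = 2.112% × √21 = 9.678%.
ES multiplier = φ(z)/(1−α) = 0.014453/0.005 = 2.891.
ES = 9.678% × 2.891 = 27.979%.

27.98%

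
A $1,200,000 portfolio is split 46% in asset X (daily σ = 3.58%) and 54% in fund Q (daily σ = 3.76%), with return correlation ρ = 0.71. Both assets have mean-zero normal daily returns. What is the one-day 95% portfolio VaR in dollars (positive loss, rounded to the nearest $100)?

$67,200

σ_p² = 0.46²·3.58² + 0.54²·3.76² + 2·0.71·0.46·0.54·3.58·3.76 = 11.5825 (%²).
σ_p = √11.5825 = 3.403%.
At 95%, z = 1.645.
VaR = 1.645 × 3.403% = 5.598%; on $1,200,000 that is $67,176.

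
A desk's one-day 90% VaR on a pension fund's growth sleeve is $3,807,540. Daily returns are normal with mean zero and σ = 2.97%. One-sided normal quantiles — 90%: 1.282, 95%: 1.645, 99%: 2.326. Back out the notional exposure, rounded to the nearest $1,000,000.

VaR as a fraction of value: z·σ = 1.282 × 2.97% = 3.80754%.
Position = $3,807,540 / 0.0380754 = $100,000,000.

$100,000,000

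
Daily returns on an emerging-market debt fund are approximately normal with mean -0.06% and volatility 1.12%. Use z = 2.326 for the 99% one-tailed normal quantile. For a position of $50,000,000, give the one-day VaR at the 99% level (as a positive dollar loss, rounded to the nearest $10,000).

$1,330,000

VaR = −μ + z·σ = −(-0.06%) + 2.326 × 1.12% = 2.665%.
On $50,000,000: 0.02665 × $50,000,000 = $1,332,500.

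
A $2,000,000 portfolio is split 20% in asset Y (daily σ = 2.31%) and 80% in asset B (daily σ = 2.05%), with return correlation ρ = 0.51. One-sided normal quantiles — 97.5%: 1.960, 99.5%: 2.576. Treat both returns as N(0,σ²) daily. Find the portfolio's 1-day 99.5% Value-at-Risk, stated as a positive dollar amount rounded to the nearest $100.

$98,800

σ_p² = 0.2²·2.31² + 0.8²·2.05² + 2·0.51·0.2·0.8·2.31·2.05 = 3.6759 (%²).
σ_p = √3.6759 = 1.917%.
VaR = 2.576 × 1.917% = 4.938%; on $2,000,000 that is $98,760.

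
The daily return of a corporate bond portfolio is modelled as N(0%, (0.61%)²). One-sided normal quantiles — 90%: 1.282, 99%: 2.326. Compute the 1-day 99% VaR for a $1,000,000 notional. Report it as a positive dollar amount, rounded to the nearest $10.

$14,190

VaR = z·σ = 2.326 × 0.61% = 1.419%.
On $1,000,000: 0.01419 × $1,000,000 = $14,190.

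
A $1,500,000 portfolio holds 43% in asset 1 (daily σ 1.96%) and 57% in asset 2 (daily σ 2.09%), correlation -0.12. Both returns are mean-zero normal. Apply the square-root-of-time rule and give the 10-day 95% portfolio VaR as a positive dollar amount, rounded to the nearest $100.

$107,200

σ_p = √(0.43²·1.96² + 0.57²·2.09² + 2·-0.12·0.43·0.57·1.96·2.09) = 1.374%.
σ_{10d} = 1.374% × √10 = 4.345%.
z(95%) = 1.645.
VaR = 1.645 × 4.345% = 7.148%; on $1,500,000 that is $107,220.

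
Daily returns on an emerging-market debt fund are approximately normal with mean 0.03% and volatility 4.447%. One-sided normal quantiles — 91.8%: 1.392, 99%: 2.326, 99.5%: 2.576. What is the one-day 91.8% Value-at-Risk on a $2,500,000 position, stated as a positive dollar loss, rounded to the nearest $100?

VaR = −μ + z·σ = −(0.03%) + 1.392 × 4.447% = 6.160%.
On $2,500,000: 0.06160 × $2,500,000 = $154,000.

$154,000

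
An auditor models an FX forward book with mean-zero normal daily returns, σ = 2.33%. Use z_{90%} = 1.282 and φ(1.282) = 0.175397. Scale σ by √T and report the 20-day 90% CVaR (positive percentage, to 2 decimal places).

σ_{20d} = 2.33% × √20 = 10.420%.
ES multiplier = φ(z)/(1−α) = 0.175397/0.1 = 1.754.
ES = 10.420% × 1.754 = 18.277%.

18.28%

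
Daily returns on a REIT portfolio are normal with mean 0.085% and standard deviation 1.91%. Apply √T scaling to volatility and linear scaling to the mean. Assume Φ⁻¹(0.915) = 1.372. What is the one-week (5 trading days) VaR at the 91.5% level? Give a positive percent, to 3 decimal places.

σ_{5d} = 1.91% × √5 = 4.271%; μ_{5d} = 5 × 0.085% = 0.425%.
VaR = −(0.425%) + 1.372 × 4.271% = 5.435%.

5.435%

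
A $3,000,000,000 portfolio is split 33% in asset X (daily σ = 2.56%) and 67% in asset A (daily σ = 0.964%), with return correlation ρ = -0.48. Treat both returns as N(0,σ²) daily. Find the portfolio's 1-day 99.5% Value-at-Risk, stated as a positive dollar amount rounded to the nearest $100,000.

σ_p² = 0.33²·2.56² + 0.67²·0.964² + 2·-0.48·0.33·0.67·2.56·0.964 = 0.6070 (%²).
σ_p = √0.6070 = 0.779%.
At 99.5%, z = 2.576.
VaR = 2.576 × 0.779% = 2.007%; on $3,000,000,000 that is $60,210,000.

$60,200,000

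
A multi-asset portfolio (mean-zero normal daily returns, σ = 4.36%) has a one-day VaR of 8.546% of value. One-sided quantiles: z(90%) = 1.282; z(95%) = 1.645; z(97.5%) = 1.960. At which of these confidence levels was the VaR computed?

Implied z = VaR/σ = 8.546 / 4.36 = 1.960.
This matches z(97.5%) = 1.960.

97.5%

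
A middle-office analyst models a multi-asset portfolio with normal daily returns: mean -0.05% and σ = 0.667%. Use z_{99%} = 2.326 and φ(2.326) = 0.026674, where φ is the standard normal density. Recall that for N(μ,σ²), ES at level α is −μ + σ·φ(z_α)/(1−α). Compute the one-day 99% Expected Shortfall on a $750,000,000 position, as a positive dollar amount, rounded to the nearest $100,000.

Tail multiplier: φ(z)/(1−α) = 0.026674 / 0.01 = 2.667.
ES = −(-0.05%) + 0.667% × 2.667 = 1.829%.
On $750,000,000: 0.01829 × $750,000,000 = $13,717,500.

$13,700,000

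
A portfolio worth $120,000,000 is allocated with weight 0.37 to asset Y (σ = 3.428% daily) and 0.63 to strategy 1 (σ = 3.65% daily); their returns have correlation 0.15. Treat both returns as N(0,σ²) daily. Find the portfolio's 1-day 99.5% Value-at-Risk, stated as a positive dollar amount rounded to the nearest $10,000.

$8,620,000

σ_p² = 0.37²·3.428² + 0.63²·3.65² + 2·0.15·0.37·0.63·3.428·3.65 = 7.7714 (%²).
σ_p = √7.7714 = 2.788%.
At 99.5%, z = 2.576.
VaR = 2.576 × 2.788% = 7.182%; on $120,000,000 that is $8,618,400.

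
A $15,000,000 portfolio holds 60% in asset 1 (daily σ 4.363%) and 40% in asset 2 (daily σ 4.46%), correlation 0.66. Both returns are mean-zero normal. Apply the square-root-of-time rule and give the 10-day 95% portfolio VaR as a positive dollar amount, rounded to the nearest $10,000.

σ_p = √(0.6²·4.363² + 0.4²·4.46² + 2·0.66·0.6·0.4·4.363·4.46) = 4.025%.
σ_{10d} = 4.025% × √10 = 12.728%.
z(95%) = 1.645.
VaR = 1.645 × 12.728% = 20.938%; on $15,000,000 that is $3,140,700.

$3,140,000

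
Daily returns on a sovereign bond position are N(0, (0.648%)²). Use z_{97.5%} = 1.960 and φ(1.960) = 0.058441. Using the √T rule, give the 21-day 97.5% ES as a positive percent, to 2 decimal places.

σ_{21d} = 0.648% × √21 = 2.970%.
ES multiplier = φ(z)/(1−α) = 0.058441/0.025 = 2.338.
ES = 2.970% × 2.338 = 6.944%.

6.94%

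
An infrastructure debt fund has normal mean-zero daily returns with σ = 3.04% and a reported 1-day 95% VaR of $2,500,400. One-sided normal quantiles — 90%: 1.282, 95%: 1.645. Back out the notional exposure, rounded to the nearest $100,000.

$50,000,000

VaR as a fraction of value: z·σ = 1.645 × 3.04% = 5.0008%.
Position = $2,500,400 / 0.050008 = $50,000,000.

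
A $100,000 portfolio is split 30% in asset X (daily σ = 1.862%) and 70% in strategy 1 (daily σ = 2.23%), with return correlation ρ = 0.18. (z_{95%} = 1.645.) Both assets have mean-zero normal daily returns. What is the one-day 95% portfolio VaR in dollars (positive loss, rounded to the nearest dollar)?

σ_p² = 0.3²·1.862² + 0.7²·2.23² + 2·0.18·0.3·0.7·1.862·2.23 = 3.0627 (%²).
σ_p = √3.0627 = 1.750%.
VaR = 1.645 × 1.750% = 2.879%; on $100,000 that is $2,879.

$2,879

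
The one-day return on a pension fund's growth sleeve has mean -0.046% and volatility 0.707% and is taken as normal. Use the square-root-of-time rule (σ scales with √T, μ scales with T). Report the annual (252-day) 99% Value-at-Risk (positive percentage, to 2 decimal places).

37.70%

At 99%, z = 2.326.
σ_{252d} = 0.707% × √252 = 11.223%; μ_{252d} = 252 × -0.046% = -11.592%.
VaR = −(-11.592%) + 2.326 × 11.223% = 37.697%.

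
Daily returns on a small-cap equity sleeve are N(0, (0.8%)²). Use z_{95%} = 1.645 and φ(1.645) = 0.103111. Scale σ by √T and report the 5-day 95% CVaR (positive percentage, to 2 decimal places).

σ_{5d} = 0.8% × √5 = 1.789%.
ES multiplier = φ(z)/(1−α) = 0.103111/0.05 = 2.062.
ES = 1.789% × 2.062 = 3.689%.

3.69%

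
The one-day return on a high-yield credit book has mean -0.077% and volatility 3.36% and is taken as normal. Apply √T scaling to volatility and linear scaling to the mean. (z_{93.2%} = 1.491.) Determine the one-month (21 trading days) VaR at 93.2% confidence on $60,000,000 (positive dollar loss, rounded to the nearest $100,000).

σ_{21d} = 3.36% × √21 = 15.397%; μ_{21d} = 21 × -0.077% = -1.617%.
VaR = −(-1.617%) + 1.491 × 15.397% = 24.574%.
On $60,000,000: 0.24574 × $60,000,000 = $14,744,400.

$14,700,000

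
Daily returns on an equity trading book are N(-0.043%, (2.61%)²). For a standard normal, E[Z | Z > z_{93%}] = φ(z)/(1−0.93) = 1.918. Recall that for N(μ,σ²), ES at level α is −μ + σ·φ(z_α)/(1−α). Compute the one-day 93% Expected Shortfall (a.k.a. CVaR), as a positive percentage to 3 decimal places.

5.049%

ES = −(-0.043%) + 2.61% × 1.918 = 5.049%.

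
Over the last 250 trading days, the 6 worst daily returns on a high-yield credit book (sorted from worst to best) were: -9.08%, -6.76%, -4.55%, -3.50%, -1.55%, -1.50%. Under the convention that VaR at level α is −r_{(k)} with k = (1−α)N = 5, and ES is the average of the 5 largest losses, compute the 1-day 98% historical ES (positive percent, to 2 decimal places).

The 5 worst returns sum to -25.44%.
ES = −(-25.44%) / 5 = 5.088% ≈ 5.09%.

5.09%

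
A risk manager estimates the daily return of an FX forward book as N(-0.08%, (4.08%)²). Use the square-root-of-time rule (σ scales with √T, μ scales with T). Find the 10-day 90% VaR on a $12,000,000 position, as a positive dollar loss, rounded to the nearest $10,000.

At 90%, z = 1.282.
σ_{10d} = 4.08% × √10 = 12.902%; μ_{10d} = 10 × -0.08% = -0.800%.
VaR = −(-0.800%) + 1.282 × 12.902% = 17.340%.
On $12,000,000: 0.17340 × $12,000,000 = $2,080,800.

$2,080,000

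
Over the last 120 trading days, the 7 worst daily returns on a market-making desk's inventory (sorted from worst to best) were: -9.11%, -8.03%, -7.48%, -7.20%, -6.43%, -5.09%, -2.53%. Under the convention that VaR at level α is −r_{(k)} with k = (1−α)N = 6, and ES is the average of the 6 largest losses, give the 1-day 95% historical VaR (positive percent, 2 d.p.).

5.09%

k = 6; the 6th lowest return is -5.09%, so VaR = 5.09%.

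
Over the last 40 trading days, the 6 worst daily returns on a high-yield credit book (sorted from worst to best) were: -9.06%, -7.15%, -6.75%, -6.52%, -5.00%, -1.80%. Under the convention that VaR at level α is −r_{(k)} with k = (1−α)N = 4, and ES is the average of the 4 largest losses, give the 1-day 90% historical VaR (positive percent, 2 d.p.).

k = 4; the 4th lowest return is -6.52%, so VaR = 6.52%.

6.52%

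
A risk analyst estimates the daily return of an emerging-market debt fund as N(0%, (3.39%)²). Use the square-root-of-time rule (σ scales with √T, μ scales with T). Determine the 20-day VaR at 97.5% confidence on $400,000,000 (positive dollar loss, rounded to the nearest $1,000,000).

At 97.5%, z = 1.960.
σ_{20d} = 3.39% × √20 = 15.161%.
VaR = 1.960 × 15.161% = 29.716%.
On $400,000,000: 0.29716 × $400,000,000 = $118,864,000.

$119,000,000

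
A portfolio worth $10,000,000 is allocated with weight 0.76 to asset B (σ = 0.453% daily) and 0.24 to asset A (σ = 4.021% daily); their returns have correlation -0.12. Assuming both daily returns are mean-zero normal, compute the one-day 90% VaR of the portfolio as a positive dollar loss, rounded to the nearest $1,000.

$126,000

σ_p² = 0.76²·0.453² + 0.24²·4.021² + 2·-0.12·0.76·0.24·0.453·4.021 = 0.9701 (%²).
σ_p = √0.9701 = 0.985%.
At 90%, z = 1.282.
VaR = 1.282 × 0.985% = 1.263%; on $10,000,000 that is $126,300.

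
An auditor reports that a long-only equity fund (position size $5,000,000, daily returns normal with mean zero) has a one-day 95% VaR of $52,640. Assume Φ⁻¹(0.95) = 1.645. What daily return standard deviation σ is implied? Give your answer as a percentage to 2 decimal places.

0.64%

VaR as a fraction: $52,640 / $5,000,000 = 1.053%.
σ = VaR / z = 1.053% / 1.645 = 0.640%.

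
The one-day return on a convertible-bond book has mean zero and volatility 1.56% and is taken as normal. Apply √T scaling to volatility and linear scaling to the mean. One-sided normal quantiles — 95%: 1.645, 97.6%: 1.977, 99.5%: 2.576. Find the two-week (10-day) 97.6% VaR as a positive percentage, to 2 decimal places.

σ_{10d} = 1.56% × √10 = 4.933%.
VaR = 1.977 × 4.933% = 9.753%.

9.75%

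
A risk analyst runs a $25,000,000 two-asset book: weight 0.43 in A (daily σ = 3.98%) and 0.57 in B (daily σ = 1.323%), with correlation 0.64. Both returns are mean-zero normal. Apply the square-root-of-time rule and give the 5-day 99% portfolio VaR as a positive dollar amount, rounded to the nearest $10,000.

σ_p = √(0.43²·3.98² + 0.57²·1.323² + 2·0.64·0.43·0.57·3.98·1.323) = 2.269%.
σ_{5d} = 2.269% × √5 = 5.074%.
z(99%) = 2.326.
VaR = 2.326 × 5.074% = 11.802%; on $25,000,000 that is $2,950,500.

$2,950,000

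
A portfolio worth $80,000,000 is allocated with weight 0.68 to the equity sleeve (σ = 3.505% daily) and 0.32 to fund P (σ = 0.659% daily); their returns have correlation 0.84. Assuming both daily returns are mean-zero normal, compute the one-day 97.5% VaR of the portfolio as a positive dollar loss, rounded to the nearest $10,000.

$4,020,000

σ_p² = 0.68²·3.505² + 0.32²·0.659² + 2·0.84·0.68·0.32·3.505·0.659 = 6.5695 (%²).
σ_p = √6.5695 = 2.563%.
At 97.5%, z = 1.960.
VaR = 1.960 × 2.563% = 5.023%; on $80,000,000 that is $4,018,400.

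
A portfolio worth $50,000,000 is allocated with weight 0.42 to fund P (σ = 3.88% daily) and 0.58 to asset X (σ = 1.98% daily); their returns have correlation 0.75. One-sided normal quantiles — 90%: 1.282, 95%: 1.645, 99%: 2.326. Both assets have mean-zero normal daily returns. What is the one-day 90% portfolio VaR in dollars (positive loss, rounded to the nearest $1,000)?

σ_p² = 0.42²·3.88² + 0.58²·1.98² + 2·0.75·0.42·0.58·3.88·1.98 = 6.7816 (%²).
σ_p = √6.7816 = 2.604%.
VaR = 1.282 × 2.604% = 3.338%; on $50,000,000 that is $1,669,000.

$1,669,000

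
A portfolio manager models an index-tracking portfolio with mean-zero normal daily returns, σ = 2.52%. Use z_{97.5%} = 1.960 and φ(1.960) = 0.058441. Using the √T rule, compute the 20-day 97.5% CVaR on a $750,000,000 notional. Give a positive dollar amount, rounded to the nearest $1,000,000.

$198,000,000

σ_{20d} = 2.52% × √20 = 11.270%.
ES multiplier = φ(z)/(1−α) = 0.058441/0.025 = 2.338.
ES = 11.270% × 2.338 = 26.349%; on $750,000,000: $197,617,500.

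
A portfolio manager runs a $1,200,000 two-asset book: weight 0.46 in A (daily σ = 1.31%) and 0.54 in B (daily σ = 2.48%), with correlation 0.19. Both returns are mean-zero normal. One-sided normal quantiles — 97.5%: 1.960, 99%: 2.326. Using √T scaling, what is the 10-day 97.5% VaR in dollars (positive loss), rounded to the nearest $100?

σ_p = √(0.46²·1.31² + 0.54²·2.48² + 2·0.19·0.46·0.54·1.31·2.48) = 1.569%.
σ_{10d} = 1.569% × √10 = 4.962%.
VaR = 1.960 × 4.962% = 9.726%; on $1,200,000 that is $116,712.

$116,700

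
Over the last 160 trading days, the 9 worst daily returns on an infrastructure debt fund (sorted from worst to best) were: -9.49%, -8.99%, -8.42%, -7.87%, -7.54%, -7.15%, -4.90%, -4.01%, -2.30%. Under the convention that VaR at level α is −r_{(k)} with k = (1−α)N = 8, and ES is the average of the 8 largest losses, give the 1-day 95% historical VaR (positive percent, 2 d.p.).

k = 8; the 8th lowest return is -4.01%, so VaR = 4.01%.

4.01%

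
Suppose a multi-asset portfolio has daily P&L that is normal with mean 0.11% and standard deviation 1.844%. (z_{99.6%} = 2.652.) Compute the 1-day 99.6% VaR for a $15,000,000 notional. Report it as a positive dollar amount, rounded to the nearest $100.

$717,000

VaR = −μ + z·σ = −(0.11%) + 2.652 × 1.844% = 4.780%.
On $15,000,000: 0.04780 × $15,000,000 = $717,000.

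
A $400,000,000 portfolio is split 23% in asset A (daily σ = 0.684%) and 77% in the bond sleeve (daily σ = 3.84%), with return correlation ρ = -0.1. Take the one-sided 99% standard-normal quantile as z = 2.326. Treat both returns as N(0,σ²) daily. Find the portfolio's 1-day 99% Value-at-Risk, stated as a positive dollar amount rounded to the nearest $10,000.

$27,400,000

σ_p² = 0.23²·0.684² + 0.77²·3.84² + 2·-0.1·0.23·0.77·0.684·3.84 = 8.6744 (%²).
σ_p = √8.6744 = 2.945%.
VaR = 2.326 × 2.945% = 6.850%; on $400,000,000 that is $27,400,000.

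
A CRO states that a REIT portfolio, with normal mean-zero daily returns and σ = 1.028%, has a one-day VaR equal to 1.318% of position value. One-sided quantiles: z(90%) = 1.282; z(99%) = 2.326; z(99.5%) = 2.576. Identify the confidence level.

Implied z = VaR/σ = 1.318 / 1.028 = 1.282.
This matches z(90%) = 1.282.

90%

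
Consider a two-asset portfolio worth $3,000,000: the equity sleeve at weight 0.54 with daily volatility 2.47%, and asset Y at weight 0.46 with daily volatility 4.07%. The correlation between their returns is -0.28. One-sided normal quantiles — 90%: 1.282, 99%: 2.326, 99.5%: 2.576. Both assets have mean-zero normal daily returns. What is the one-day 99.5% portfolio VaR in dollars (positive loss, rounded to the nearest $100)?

σ_p² = 0.54²·2.47² + 0.46²·4.07² + 2·-0.28·0.54·0.46·2.47·4.07 = 3.8858 (%²).
σ_p = √3.8858 = 1.971%.
VaR = 2.576 × 1.971% = 5.077%; on $3,000,000 that is $152,310.

$152,300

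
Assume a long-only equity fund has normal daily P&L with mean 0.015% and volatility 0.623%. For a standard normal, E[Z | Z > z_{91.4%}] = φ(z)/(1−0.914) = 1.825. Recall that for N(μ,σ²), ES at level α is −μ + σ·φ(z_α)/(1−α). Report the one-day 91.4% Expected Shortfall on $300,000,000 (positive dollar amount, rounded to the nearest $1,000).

$3,366,000

ES = −(0.015%) + 0.623% × 1.825 = 1.122%.
On $300,000,000: 0.01122 × $300,000,000 = $3,366,000.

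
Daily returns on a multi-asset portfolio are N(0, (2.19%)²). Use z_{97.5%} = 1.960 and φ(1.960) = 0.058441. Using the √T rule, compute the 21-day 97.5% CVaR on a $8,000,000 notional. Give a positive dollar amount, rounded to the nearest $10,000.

σ_{21d} = 2.19% × √21 = 10.036%.
ES multiplier = φ(z)/(1−α) = 0.058441/0.025 = 2.338.
ES = 10.036% × 2.338 = 23.464%; on $8,000,000: $1,877,120.

$1,880,000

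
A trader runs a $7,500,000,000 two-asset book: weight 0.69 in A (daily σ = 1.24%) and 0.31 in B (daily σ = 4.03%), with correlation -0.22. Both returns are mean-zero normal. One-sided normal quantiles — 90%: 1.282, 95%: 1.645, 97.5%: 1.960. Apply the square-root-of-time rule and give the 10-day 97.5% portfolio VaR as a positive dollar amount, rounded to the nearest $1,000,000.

σ_p = √(0.69²·1.24² + 0.31²·4.03² + 2·-0.22·0.69·0.31·1.24·4.03) = 1.350%.
σ_{10d} = 1.350% × √10 = 4.269%.
VaR = 1.960 × 4.269% = 8.367%; on $7,500,000,000 that is $627,525,000.

$628,000,000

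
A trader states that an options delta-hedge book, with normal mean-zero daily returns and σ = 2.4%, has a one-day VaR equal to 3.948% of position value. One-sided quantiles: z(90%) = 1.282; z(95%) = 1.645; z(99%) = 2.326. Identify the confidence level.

Implied z = VaR/σ = 3.948 / 2.4 = 1.645.
This matches z(95%) = 1.645.

95%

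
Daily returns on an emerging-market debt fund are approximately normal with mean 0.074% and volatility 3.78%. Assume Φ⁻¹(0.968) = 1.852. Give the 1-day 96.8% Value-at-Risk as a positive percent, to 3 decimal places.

6.927%

VaR = −μ + z·σ = −(0.074%) + 1.852 × 3.78% = 6.927%.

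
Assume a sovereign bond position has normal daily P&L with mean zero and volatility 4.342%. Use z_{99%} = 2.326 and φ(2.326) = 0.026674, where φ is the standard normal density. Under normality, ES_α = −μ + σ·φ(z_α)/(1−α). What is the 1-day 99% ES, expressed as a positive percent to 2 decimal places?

11.58%

Tail multiplier: φ(z)/(1−α) = 0.026674 / 0.01 = 2.667.
ES = 4.342% × 2.667 = 11.580%.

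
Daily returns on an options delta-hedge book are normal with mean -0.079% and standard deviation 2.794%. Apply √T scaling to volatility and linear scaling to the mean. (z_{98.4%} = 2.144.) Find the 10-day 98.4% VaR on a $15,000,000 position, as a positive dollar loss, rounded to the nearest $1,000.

$2,960,000

σ_{10d} = 2.794% × √10 = 8.835%; μ_{10d} = 10 × -0.079% = -0.790%.
VaR = −(-0.790%) + 2.144 × 8.835% = 19.732%.
On $15,000,000: 0.19732 × $15,000,000 = $2,959,800.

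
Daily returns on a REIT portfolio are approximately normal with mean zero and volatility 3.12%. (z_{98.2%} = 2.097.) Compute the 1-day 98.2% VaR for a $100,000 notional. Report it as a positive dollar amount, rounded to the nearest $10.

VaR = z·σ = 2.097 × 3.12% = 6.543%.
On $100,000: 0.06543 × $100,000 = $6,543.

$6,540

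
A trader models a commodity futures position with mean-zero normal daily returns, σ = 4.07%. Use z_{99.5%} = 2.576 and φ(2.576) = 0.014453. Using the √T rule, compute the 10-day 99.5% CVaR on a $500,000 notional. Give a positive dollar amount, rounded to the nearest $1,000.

$186,000

σ_{10d} = 4.07% × √10 = 12.870%.
ES multiplier = φ(z)/(1−α) = 0.014453/0.005 = 2.891.
ES = 12.870% × 2.891 = 37.207%; on $500,000: $186,035.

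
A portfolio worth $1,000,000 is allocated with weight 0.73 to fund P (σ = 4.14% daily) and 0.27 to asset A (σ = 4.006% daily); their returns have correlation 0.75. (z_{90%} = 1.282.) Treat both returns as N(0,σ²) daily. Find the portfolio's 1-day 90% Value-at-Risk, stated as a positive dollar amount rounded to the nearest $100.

$50,000

σ_p² = 0.73²·4.14² + 0.27²·4.006² + 2·0.75·0.73·0.27·4.14·4.006 = 15.2069 (%²).
σ_p = √15.2069 = 3.900%.
VaR = 1.282 × 3.900% = 5.000%; on $1,000,000 that is $50,000.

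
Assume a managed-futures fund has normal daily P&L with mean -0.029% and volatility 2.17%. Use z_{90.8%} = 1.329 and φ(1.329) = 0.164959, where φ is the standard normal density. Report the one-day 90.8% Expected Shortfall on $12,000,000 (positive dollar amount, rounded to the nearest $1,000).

Tail multiplier: φ(z)/(1−α) = 0.164959 / 0.092 = 1.793.
ES = −(-0.029%) + 2.17% × 1.793 = 3.920%.
On $12,000,000: 0.03920 × $12,000,000 = $470,400.

$470,000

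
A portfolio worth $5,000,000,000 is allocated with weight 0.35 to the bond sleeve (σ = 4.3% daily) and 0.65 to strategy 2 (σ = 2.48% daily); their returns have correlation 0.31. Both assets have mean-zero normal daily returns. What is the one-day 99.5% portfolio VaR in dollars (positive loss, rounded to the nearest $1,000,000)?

$325,000,000

σ_p² = 0.35²·4.3² + 0.65²·2.48² + 2·0.31·0.35·0.65·4.3·2.48 = 6.3677 (%²).
σ_p = √6.3677 = 2.523%.
At 99.5%, z = 2.576.
VaR = 2.576 × 2.523% = 6.499%; on $5,000,000,000 that is $324,950,000.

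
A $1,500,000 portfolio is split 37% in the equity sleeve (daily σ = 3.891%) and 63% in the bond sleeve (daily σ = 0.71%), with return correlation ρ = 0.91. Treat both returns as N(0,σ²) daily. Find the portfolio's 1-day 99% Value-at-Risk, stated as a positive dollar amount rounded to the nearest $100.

σ_p² = 0.37²·3.891² + 0.63²·0.71² + 2·0.91·0.37·0.63·3.891·0.71 = 3.4447 (%²).
σ_p = √3.4447 = 1.856%.
At 99%, z = 2.326.
VaR = 2.326 × 1.856% = 4.317%; on $1,500,000 that is $64,755.

$64,800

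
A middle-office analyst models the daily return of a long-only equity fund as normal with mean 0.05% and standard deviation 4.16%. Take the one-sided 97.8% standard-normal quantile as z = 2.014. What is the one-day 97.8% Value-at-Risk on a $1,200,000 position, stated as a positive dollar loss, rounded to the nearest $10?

VaR = −μ + z·σ = −(0.05%) + 2.014 × 4.16% = 8.328%.
On $1,200,000: 0.08328 × $1,200,000 = $99,936.

$99,940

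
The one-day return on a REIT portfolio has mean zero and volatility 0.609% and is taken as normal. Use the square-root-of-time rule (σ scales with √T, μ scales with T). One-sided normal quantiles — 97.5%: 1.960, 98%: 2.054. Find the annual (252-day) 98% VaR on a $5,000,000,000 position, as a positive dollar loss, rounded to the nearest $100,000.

$992,900,000

σ_{252d} = 0.609% × √252 = 9.668%.
VaR = 2.054 × 9.668% = 19.858%.
On $5,000,000,000: 0.19858 × $5,000,000,000 = $992,900,000.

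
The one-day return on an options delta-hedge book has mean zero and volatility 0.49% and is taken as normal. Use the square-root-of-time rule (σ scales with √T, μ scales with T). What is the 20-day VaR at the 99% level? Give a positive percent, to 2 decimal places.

5.10%

At 99%, z = 2.326.
σ_{20d} = 0.49% × √20 = 2.191%.
VaR = 2.326 × 2.191% = 5.096%.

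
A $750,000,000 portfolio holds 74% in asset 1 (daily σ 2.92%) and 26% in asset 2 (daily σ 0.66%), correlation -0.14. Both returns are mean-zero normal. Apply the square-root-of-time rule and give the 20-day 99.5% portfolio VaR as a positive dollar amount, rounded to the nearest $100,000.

$185,200,000

σ_p = √(0.74²·2.92² + 0.26²·0.66² + 2·-0.14·0.74·0.26·2.92·0.66) = 2.144%.
σ_{20d} = 2.144% × √20 = 9.588%.
z(99.5%) = 2.576.
VaR = 2.576 × 9.588% = 24.699%; on $750,000,000 that is $185,242,500.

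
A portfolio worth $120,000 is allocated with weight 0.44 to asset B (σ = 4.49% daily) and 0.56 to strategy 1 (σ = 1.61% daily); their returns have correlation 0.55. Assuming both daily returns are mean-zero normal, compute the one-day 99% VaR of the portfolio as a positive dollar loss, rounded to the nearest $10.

σ_p² = 0.44²·4.49² + 0.56²·1.61² + 2·0.55·0.44·0.56·4.49·1.61 = 6.6752 (%²).
σ_p = √6.6752 = 2.584%.
At 99%, z = 2.326.
VaR = 2.326 × 2.584% = 6.010%; on $120,000 that is $7,212.

$7,210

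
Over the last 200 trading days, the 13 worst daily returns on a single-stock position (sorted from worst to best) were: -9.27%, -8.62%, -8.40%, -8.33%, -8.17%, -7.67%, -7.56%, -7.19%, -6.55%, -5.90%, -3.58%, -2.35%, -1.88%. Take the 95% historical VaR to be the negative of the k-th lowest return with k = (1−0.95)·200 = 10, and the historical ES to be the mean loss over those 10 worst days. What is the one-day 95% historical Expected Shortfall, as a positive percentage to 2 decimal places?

7.77%

The 10 worst returns sum to -77.66%.
ES = −(-77.66%) / 10 = 7.766% ≈ 7.77%.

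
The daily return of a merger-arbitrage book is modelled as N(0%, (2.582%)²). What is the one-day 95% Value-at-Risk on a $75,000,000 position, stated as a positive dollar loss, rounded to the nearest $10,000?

$3,190,000

At 95% one-sided, z = 1.645.
VaR = z·σ = 1.645 × 2.582% = 4.247%.
On $75,000,000: 0.04247 × $75,000,000 = $3,185,250.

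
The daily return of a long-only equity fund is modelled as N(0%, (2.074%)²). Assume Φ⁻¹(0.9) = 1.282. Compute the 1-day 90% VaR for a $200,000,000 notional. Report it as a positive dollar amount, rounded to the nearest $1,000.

$5,318,000

VaR = z·σ = 1.282 × 2.074% = 2.659%.
On $200,000,000: 0.02659 × $200,000,000 = $5,318,000.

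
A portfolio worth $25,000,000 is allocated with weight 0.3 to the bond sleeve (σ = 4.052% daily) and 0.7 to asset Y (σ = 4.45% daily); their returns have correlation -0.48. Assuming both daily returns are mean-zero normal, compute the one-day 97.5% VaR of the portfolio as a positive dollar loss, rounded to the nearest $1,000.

$1,346,000

σ_p² = 0.3²·4.052² + 0.7²·4.45² + 2·-0.48·0.3·0.7·4.052·4.45 = 7.5458 (%²).
σ_p = √7.5458 = 2.747%.
At 97.5%, z = 1.960.
VaR = 1.960 × 2.747% = 5.384%; on $25,000,000 that is $1,346,000.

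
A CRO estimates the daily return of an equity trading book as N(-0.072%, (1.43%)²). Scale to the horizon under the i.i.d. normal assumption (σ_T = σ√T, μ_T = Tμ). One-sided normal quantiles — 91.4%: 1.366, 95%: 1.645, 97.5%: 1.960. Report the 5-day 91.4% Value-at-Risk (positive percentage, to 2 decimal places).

σ_{5d} = 1.43% × √5 = 3.198%; μ_{5d} = 5 × -0.072% = -0.360%.
VaR = −(-0.360%) + 1.366 × 3.198% = 4.728%.

4.73%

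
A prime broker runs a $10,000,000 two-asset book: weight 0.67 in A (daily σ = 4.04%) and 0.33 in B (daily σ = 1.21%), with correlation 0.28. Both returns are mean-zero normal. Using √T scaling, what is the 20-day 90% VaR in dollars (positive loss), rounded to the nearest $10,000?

$1,630,000

σ_p = √(0.67²·4.04² + 0.33²·1.21² + 2·0.28·0.67·0.33·4.04·1.21) = 2.845%.
σ_{20d} = 2.845% × √20 = 12.723%.
z(90%) = 1.282.
VaR = 1.282 × 12.723% = 16.311%; on $10,000,000 that is $1,631,100.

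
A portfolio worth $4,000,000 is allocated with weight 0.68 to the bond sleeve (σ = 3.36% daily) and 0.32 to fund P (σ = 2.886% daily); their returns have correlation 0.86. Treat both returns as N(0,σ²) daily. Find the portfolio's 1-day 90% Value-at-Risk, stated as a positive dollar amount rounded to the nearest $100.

$159,700

σ_p² = 0.68²·3.36² + 0.32²·2.886² + 2·0.86·0.68·0.32·3.36·2.886 = 9.7025 (%²).
σ_p = √9.7025 = 3.115%.
At 90%, z = 1.282.
VaR = 1.282 × 3.115% = 3.993%; on $4,000,000 that is $159,720.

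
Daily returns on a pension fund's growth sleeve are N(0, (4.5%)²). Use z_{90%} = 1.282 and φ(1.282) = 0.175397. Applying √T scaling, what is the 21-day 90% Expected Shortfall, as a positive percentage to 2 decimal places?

36.17%

σ_{21d} = 4.5% × √21 = 20.622%.
ES multiplier = φ(z)/(1−α) = 0.175397/0.1 = 1.754.
ES = 20.622% × 1.754 = 36.171%.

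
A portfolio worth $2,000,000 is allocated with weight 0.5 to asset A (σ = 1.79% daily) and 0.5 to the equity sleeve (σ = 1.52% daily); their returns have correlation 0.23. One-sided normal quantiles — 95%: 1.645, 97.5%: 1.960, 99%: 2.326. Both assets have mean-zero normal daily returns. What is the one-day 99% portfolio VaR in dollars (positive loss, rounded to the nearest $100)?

$60,500

σ_p² = 0.5²·1.79² + 0.5²·1.52² + 2·0.23·0.5·0.5·1.79·1.52 = 1.6915 (%²).
σ_p = √1.6915 = 1.301%.
VaR = 2.326 × 1.301% = 3.026%; on $2,000,000 that is $60,520.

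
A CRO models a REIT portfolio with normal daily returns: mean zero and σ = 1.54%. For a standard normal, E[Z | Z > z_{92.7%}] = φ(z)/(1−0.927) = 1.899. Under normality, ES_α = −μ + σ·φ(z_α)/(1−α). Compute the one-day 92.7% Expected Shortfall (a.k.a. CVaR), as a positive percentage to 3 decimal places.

ES = 1.54% × 1.899 = 2.924%.

2.924%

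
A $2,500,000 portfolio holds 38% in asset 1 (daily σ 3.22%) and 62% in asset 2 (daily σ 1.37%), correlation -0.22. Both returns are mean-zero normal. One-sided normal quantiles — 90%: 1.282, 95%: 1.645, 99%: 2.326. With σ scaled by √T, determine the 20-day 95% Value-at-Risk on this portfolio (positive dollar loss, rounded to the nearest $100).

$244,100

σ_p = √(0.38²·3.22² + 0.62²·1.37² + 2·-0.22·0.38·0.62·3.22·1.37) = 1.327%.
σ_{20d} = 1.327% × √20 = 5.935%.
VaR = 1.645 × 5.935% = 9.763%; on $2,500,000 that is $244,075.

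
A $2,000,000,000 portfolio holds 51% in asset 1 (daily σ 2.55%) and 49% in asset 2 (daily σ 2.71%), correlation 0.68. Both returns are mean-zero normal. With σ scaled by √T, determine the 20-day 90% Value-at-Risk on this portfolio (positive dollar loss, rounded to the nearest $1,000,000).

$276,000,000

σ_p = √(0.51²·2.55² + 0.49²·2.71² + 2·0.68·0.51·0.49·2.55·2.71) = 2.409%.
σ_{20d} = 2.409% × √20 = 10.773%.
z(90%) = 1.282.
VaR = 1.282 × 10.773% = 13.811%; on $2,000,000,000 that is $276,220,000.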